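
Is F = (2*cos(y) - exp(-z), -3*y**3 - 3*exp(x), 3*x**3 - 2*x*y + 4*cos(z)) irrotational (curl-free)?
No, ∇×F = (-2*x, -9*x**2 + 2*y + exp(-z), -3*exp(x) + 2*sin(y))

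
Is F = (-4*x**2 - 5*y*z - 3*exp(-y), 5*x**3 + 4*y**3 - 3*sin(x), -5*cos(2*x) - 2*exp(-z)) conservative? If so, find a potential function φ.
No, ∇×F = (0, -5*y - 10*sin(2*x), 15*x**2 + 5*z - 3*cos(x) - 3*exp(-y)) ≠ 0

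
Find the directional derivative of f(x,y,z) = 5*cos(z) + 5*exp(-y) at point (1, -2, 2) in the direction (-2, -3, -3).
15*sqrt(22)*(sin(2) + exp(2))/22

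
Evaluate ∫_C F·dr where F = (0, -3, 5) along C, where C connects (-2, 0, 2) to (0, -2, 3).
11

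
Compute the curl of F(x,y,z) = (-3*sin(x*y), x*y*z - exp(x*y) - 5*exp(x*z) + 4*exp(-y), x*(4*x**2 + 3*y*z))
(x*(-y + 3*z + 5*exp(x*z)), -12*x**2 - 3*y*z, 3*x*cos(x*y) + y*z - y*exp(x*y) - 5*z*exp(x*z))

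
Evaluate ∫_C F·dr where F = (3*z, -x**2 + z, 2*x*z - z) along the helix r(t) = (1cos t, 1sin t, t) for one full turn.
2*pi*(3 - pi)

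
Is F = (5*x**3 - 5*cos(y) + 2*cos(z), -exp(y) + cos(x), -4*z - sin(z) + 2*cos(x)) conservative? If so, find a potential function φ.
No, ∇×F = (0, 2*sin(x) - 2*sin(z), -sin(x) - 5*sin(y)) ≠ 0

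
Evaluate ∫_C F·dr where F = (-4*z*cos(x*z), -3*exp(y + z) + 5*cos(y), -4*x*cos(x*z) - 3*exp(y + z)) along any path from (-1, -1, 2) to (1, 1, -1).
-4*sin(2) - 3 + 3*E + 14*sin(1)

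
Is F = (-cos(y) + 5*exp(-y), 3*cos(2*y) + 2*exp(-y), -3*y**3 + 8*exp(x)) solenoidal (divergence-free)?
No, ∇·F = -6*sin(2*y) - 2*exp(-y)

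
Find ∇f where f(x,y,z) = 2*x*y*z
(2*y*z, 2*x*z, 2*x*y)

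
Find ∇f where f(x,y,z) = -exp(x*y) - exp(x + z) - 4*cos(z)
(-y*exp(x*y) - exp(x + z), -x*exp(x*y), -exp(x + z) + 4*sin(z))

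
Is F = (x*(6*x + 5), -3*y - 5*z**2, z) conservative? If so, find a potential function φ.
No, ∇×F = (10*z, 0, 0) ≠ 0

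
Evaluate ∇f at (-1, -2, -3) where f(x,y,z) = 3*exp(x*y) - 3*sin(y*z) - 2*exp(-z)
(-6*exp(2), -3*exp(2) + 9*cos(6), 6*cos(6) + 2*exp(3))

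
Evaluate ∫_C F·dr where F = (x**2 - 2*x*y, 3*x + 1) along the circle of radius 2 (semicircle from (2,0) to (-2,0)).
-16/3 + 6*pi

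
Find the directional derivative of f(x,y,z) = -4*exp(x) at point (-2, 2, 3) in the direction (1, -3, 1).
-4*sqrt(11)*exp(-2)/11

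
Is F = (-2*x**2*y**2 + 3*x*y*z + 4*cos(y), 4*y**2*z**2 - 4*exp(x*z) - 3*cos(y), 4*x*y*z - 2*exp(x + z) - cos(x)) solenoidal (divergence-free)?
No, ∇·F = -4*x*y**2 + 4*x*y + 8*y*z**2 + 3*y*z - 2*exp(x + z) + 3*sin(y)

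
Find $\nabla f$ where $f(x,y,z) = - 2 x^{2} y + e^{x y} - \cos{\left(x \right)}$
(-4*x*y + y*exp(x*y) + sin(x), x*(-2*x + exp(x*y)), 0)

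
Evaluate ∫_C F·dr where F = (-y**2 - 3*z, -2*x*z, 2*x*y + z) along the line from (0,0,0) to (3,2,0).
-4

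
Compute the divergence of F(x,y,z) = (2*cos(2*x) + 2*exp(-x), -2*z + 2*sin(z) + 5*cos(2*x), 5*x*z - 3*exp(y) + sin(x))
5*x - 4*sin(2*x) - 2*exp(-x)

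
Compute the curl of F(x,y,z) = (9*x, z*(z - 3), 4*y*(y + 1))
(8*y - 2*z + 7, 0, 0)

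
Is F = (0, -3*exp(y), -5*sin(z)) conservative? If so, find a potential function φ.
Yes, F is conservative. φ = -3*exp(y) + 5*cos(z)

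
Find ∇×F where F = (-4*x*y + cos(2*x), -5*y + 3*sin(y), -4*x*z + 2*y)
(2, 4*z, 4*x)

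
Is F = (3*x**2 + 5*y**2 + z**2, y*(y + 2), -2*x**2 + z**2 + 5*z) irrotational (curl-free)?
No, ∇×F = (0, 4*x + 2*z, -10*y)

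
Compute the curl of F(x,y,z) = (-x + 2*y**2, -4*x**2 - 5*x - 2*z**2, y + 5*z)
(4*z + 1, 0, -8*x - 4*y - 5)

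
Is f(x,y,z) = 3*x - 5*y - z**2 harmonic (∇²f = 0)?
No, ∇²f = -2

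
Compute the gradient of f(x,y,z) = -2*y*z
(0, -2*z, -2*y)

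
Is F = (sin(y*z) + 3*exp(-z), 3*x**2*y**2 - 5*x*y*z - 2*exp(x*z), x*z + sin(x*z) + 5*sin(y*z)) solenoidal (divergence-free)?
No, ∇·F = 6*x**2*y - 5*x*z + x*cos(x*z) + x + 5*y*cos(y*z)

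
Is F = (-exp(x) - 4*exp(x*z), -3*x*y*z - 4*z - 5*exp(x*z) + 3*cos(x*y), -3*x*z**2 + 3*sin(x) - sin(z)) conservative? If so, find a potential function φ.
No, ∇×F = (3*x*y + 5*x*exp(x*z) + 4, -4*x*exp(x*z) + 3*z**2 - 3*cos(x), -3*y*z - 3*y*sin(x*y) - 5*z*exp(x*z)) ≠ 0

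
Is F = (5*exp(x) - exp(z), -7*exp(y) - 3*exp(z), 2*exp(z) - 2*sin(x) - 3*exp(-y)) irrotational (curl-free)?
No, ∇×F = (3*exp(z) + 3*exp(-y), -exp(z) + 2*cos(x), 0)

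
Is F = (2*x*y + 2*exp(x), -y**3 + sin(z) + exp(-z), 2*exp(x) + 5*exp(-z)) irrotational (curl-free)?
No, ∇×F = (-cos(z) + exp(-z), -2*exp(x), -2*x)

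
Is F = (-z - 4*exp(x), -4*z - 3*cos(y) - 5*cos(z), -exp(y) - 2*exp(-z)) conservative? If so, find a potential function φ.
No, ∇×F = (-exp(y) - 5*sin(z) + 4, -1, 0) ≠ 0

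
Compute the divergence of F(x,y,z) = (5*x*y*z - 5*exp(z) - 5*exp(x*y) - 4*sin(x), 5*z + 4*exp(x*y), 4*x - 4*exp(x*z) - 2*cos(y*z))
4*x*exp(x*y) - 4*x*exp(x*z) + 5*y*z - 5*y*exp(x*y) + 2*y*sin(y*z) - 4*cos(x)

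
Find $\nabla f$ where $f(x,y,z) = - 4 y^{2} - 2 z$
(0, -8*y, -2)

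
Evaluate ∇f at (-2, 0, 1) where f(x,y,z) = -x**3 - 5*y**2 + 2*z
(-12, 0, 2)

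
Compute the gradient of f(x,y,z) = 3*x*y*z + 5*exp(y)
(3*y*z, 3*x*z + 5*exp(y), 3*x*y)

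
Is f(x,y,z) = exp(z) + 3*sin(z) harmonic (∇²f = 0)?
No, ∇²f = exp(z) - 3*sin(z)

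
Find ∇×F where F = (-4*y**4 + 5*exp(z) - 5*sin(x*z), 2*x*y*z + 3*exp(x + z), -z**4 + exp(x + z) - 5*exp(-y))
(-2*x*y - 3*exp(x + z) + 5*exp(-y), -5*x*cos(x*z) + 5*exp(z) - exp(x + z), 16*y**3 + 2*y*z + 3*exp(x + z))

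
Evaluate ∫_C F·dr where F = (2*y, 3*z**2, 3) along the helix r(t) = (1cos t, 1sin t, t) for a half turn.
-4*pi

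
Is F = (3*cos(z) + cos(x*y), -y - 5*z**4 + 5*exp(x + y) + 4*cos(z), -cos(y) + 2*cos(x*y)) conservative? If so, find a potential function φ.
No, ∇×F = (-2*x*sin(x*y) + 20*z**3 + sin(y) + 4*sin(z), 2*y*sin(x*y) - 3*sin(z), x*sin(x*y) + 5*exp(x + y)) ≠ 0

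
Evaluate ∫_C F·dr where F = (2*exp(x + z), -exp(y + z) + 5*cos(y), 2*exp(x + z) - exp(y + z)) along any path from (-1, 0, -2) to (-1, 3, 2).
-exp(5) - 2*exp(-3) + exp(-2) + 5*sin(3) + 2*E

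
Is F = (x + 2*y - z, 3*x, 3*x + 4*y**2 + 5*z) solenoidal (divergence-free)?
No, ∇·F = 6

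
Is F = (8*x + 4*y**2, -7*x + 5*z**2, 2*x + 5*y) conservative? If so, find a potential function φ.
No, ∇×F = (5 - 10*z, -2, -8*y - 7) ≠ 0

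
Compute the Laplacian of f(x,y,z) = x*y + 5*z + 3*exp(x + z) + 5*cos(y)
6*exp(x + z) - 5*cos(y)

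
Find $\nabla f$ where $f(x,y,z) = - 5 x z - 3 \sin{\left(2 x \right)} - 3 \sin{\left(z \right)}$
(-5*z - 6*cos(2*x), 0, -5*x - 3*cos(z))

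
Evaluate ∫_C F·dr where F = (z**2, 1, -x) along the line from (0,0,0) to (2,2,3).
5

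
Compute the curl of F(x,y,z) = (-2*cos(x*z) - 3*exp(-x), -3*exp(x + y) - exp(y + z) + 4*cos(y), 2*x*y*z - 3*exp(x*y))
(2*x*z - 3*x*exp(x*y) + exp(y + z), 2*x*sin(x*z) - 2*y*z + 3*y*exp(x*y), -3*exp(x + y))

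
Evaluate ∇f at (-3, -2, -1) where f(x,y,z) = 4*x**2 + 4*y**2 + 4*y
(-24, -12, 0)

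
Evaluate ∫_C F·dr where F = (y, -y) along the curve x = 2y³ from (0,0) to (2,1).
1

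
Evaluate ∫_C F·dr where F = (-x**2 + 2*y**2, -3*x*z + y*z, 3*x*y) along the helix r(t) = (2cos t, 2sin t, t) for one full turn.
2*pi*(-6*pi - 1)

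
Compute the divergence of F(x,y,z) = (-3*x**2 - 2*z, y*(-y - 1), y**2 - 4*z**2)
-6*x - 2*y - 8*z - 1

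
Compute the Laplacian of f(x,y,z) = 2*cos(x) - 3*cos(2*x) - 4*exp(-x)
-2*cos(x) + 12*cos(2*x) - 4*exp(-x)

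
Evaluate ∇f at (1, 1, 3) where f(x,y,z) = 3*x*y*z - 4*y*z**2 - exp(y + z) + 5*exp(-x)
(9 - 5*exp(-1), -exp(4) - 27, -exp(4) - 21)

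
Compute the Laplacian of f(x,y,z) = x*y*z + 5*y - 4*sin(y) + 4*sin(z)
4*sin(y) - 4*sin(z)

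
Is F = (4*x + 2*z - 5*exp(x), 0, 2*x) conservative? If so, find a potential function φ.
Yes, F is conservative. φ = 2*x**2 + 2*x*z - 5*exp(x)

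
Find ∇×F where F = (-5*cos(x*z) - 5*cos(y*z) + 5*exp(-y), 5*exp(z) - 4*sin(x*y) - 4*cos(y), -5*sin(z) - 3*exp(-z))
(-5*exp(z), 5*x*sin(x*z) + 5*y*sin(y*z), -4*y*cos(x*y) - 5*z*sin(y*z) + 5*exp(-y))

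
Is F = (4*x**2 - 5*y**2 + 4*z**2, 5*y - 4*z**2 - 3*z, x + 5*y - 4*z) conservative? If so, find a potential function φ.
No, ∇×F = (8*z + 8, 8*z - 1, 10*y) ≠ 0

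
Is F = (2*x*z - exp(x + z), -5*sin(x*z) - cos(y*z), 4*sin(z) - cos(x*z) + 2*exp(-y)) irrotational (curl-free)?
No, ∇×F = (5*x*cos(x*z) - y*sin(y*z) - 2*exp(-y), 2*x - z*sin(x*z) - exp(x + z), -5*z*cos(x*z))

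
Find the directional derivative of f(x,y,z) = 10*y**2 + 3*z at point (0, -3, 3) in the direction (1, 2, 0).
-24*sqrt(5)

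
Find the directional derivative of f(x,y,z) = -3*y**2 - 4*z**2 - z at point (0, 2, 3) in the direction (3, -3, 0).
6*sqrt(2)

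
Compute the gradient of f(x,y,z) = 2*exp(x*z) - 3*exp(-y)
(2*z*exp(x*z), 3*exp(-y), 2*x*exp(x*z))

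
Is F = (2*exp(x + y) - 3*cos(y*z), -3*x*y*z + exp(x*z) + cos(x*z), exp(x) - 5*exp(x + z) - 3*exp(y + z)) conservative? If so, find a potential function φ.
No, ∇×F = (3*x*y - x*exp(x*z) + x*sin(x*z) - 3*exp(y + z), 3*y*sin(y*z) - exp(x) + 5*exp(x + z), -3*y*z + z*exp(x*z) - z*sin(x*z) - 3*z*sin(y*z) - 2*exp(x + y)) ≠ 0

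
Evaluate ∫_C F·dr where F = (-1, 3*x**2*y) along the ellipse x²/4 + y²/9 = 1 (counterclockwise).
0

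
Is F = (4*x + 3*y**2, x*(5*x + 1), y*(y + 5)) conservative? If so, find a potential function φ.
No, ∇×F = (2*y + 5, 0, 10*x - 6*y + 1) ≠ 0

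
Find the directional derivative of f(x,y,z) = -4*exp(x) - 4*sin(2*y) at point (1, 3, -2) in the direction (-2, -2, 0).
2*sqrt(2)*(2*cos(6) + E)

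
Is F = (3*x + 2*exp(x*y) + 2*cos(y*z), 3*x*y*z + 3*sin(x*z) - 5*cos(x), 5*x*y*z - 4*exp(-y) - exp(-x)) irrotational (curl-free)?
No, ∇×F = ((x*(-3*y + 5*z - 3*cos(x*z))*exp(y) + 4)*exp(-y), -5*y*z - 2*y*sin(y*z) - exp(-x), -2*x*exp(x*y) + 3*y*z + 2*z*sin(y*z) + 3*z*cos(x*z) + 5*sin(x))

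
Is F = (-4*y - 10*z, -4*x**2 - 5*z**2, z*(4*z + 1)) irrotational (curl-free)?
No, ∇×F = (10*z, -10, 4 - 8*x)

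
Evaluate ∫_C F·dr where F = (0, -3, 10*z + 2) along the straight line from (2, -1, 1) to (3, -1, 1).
0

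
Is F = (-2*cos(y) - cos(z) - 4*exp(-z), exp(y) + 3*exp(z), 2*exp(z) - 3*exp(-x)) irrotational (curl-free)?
No, ∇×F = (-3*exp(z), sin(z) + 4*exp(-z) - 3*exp(-x), -2*sin(y))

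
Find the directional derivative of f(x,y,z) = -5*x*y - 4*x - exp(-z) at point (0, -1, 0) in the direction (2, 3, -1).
sqrt(14)/14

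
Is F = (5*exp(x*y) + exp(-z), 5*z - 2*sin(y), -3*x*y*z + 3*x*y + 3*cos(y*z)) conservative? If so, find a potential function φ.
No, ∇×F = (-3*x*z + 3*x - 3*z*sin(y*z) - 5, 3*y*z - 3*y - exp(-z), -5*x*exp(x*y)) ≠ 0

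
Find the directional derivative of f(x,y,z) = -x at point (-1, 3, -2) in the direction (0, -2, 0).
0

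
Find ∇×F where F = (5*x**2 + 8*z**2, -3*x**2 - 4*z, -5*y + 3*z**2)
(-1, 16*z, -6*x)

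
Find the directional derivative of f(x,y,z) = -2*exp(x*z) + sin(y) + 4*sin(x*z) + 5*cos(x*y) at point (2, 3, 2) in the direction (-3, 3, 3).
sqrt(3)*(5*sin(6) + cos(3))/3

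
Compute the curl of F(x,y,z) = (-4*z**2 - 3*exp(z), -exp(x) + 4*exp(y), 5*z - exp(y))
(-exp(y), -8*z - 3*exp(z), -exp(x))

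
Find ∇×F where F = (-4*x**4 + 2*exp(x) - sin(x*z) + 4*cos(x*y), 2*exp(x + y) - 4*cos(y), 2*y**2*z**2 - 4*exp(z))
(4*y*z**2, -x*cos(x*z), 4*x*sin(x*y) + 2*exp(x + y))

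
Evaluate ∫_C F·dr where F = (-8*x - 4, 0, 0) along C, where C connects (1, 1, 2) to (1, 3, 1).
0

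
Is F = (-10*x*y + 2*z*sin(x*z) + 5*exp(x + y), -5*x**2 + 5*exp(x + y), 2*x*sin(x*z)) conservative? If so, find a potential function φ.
Yes, F is conservative. φ = -5*x**2*y + 5*exp(x + y) - 2*cos(x*z)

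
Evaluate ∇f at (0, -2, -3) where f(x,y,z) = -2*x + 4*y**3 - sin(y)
(-2, 48 - cos(2), 0)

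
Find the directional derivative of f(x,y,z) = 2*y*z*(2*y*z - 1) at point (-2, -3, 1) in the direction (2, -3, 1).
78*sqrt(14)/7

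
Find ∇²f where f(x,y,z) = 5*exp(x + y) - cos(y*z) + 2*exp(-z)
y**2*cos(y*z) + z**2*cos(y*z) + 10*exp(x + y) + 2*exp(-z)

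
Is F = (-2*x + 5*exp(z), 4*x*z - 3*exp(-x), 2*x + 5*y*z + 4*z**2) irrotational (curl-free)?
No, ∇×F = (-4*x + 5*z, 5*exp(z) - 2, 4*z + 3*exp(-x))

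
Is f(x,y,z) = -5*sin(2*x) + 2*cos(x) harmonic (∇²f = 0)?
No, ∇²f = 2*(20*sin(x) - 1)*cos(x)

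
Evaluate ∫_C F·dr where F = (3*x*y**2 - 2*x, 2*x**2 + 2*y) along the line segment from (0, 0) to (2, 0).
-4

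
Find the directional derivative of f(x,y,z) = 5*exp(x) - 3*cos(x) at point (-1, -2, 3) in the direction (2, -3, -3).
sqrt(22)*(-3*E*sin(1) + 5)*exp(-1)/11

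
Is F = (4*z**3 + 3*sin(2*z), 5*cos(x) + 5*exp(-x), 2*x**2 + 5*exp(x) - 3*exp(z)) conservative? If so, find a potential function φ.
No, ∇×F = (0, -4*x + 12*z**2 - 5*exp(x) + 6*cos(2*z), -5*sin(x) - 5*exp(-x)) ≠ 0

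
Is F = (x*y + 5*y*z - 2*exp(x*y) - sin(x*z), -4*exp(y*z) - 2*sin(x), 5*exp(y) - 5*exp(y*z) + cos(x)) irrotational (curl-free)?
No, ∇×F = (4*y*exp(y*z) - 5*z*exp(y*z) + 5*exp(y), -x*cos(x*z) + 5*y + sin(x), 2*x*exp(x*y) - x - 5*z - 2*cos(x))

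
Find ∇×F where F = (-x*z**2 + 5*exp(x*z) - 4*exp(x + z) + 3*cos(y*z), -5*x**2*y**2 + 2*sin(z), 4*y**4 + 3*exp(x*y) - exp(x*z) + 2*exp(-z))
(3*x*exp(x*y) + 16*y**3 - 2*cos(z), -2*x*z + 5*x*exp(x*z) - 3*y*exp(x*y) - 3*y*sin(y*z) + z*exp(x*z) - 4*exp(x + z), -10*x*y**2 + 3*z*sin(y*z))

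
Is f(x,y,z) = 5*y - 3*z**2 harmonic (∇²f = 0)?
No, ∇²f = -6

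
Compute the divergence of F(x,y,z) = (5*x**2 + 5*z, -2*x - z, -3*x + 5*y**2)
10*x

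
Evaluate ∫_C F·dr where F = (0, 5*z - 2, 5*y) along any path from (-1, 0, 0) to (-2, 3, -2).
-36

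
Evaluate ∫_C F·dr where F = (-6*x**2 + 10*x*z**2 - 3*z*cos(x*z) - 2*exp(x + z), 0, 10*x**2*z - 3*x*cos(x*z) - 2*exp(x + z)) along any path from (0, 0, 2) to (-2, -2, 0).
4*sinh(2) + 16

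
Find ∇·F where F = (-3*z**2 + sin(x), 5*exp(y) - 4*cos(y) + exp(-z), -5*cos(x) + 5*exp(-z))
5*exp(y) + 4*sin(y) + cos(x) - 5*exp(-z)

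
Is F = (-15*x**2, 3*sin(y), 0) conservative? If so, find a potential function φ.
Yes, F is conservative. φ = -5*x**3 - 3*cos(y)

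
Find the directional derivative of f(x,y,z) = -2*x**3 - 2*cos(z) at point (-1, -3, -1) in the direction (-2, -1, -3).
3*sqrt(14)*(sin(1) + 2)/7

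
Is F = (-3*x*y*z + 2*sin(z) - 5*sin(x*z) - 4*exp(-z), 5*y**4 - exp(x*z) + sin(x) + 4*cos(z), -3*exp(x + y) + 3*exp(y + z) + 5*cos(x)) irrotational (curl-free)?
No, ∇×F = (x*exp(x*z) - 3*exp(x + y) + 3*exp(y + z) + 4*sin(z), -3*x*y - 5*x*cos(x*z) + 3*exp(x + y) + 5*sin(x) + 2*cos(z) + 4*exp(-z), 3*x*z - z*exp(x*z) + cos(x))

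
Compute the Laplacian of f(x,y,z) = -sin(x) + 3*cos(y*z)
-3*y**2*cos(y*z) - 3*z**2*cos(y*z) + sin(x)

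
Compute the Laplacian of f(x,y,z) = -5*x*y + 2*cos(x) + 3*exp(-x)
-2*cos(x) + 3*exp(-x)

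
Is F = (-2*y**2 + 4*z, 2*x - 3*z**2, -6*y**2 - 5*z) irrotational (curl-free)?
No, ∇×F = (-12*y + 6*z, 4, 4*y + 2)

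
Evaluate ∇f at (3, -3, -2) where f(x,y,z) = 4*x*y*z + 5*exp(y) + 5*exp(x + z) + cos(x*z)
(-2*sin(6) + 5*E + 24, -24 + 5*exp(-3), -36 + 3*sin(6) + 5*E)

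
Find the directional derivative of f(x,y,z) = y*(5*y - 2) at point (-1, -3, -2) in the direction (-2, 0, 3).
0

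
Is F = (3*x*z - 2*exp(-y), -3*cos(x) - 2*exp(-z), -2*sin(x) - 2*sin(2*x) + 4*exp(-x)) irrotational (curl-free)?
No, ∇×F = (-2*exp(-z), 3*x + 2*cos(x) + 4*cos(2*x) + 4*exp(-x), 3*sin(x) - 2*exp(-y))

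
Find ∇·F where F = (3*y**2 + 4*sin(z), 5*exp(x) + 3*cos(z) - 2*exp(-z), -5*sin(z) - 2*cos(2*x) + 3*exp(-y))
-5*cos(z)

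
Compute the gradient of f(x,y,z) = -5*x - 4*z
(-5, 0, -4)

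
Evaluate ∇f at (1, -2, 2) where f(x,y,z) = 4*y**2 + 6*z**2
(0, -16, 24)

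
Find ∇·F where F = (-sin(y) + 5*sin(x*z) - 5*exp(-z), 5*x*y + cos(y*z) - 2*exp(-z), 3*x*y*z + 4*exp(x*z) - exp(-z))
3*x*y + 4*x*exp(x*z) + 5*x - z*sin(y*z) + 5*z*cos(x*z) + exp(-z)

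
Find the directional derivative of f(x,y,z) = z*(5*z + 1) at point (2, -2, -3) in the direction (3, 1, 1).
-29*sqrt(11)/11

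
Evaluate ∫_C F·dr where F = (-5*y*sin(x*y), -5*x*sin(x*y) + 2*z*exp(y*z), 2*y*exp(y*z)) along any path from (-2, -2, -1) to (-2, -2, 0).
2 - 2*exp(2)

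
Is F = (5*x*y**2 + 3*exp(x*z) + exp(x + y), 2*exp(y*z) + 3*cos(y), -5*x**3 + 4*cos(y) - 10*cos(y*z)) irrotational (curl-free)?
No, ∇×F = (-2*y*exp(y*z) + 10*z*sin(y*z) - 4*sin(y), 3*x*(5*x + exp(x*z)), -10*x*y - exp(x + y))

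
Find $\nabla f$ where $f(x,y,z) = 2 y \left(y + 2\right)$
(0, 4*y + 4, 0)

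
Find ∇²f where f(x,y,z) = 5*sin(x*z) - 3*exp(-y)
(5*(-x**2 - z**2)*exp(y)*sin(x*z) - 3)*exp(-y)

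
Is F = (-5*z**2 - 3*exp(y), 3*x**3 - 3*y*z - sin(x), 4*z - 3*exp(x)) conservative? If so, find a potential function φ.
No, ∇×F = (3*y, -10*z + 3*exp(x), 9*x**2 + 3*exp(y) - cos(x)) ≠ 0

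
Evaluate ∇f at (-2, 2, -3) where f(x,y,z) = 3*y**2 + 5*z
(0, 12, 5)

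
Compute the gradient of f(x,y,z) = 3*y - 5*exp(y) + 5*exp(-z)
(0, 3 - 5*exp(y), -5*exp(-z))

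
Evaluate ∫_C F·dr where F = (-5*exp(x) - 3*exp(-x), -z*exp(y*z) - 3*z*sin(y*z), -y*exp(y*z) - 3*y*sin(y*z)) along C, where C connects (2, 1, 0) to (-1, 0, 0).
(-5*E - 3 + (3 + 5*E)*exp(3))*exp(-2)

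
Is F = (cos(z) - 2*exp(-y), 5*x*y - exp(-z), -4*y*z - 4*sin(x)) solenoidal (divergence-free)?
No, ∇·F = 5*x - 4*y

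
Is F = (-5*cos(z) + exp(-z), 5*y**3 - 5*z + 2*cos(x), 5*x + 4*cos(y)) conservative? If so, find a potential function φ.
No, ∇×F = (5 - 4*sin(y), 5*sin(z) - 5 - exp(-z), -2*sin(x)) ≠ 0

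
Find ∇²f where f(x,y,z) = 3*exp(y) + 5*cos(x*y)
-5*x**2*cos(x*y) - 5*y**2*cos(x*y) + 3*exp(y)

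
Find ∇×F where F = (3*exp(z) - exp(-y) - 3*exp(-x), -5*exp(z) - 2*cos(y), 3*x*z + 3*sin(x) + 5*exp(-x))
(5*exp(z), (3*(-z + exp(z) - cos(x))*exp(x) + 5)*exp(-x), -exp(-y))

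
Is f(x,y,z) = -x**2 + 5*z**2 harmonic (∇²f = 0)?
No, ∇²f = 8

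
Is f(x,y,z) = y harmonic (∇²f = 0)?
Yes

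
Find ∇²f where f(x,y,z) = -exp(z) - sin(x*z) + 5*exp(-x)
x**2*sin(x*z) + z**2*sin(x*z) - exp(z) + 5*exp(-x)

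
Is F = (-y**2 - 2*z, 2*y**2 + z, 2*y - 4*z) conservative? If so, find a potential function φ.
No, ∇×F = (1, -2, 2*y) ≠ 0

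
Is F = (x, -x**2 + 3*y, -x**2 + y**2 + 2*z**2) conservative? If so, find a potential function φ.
No, ∇×F = (2*y, 2*x, -2*x) ≠ 0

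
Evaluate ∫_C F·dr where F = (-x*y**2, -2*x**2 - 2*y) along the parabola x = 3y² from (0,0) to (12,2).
-1556/5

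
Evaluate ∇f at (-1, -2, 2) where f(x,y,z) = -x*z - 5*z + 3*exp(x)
(-2 + 3*exp(-1), 0, -4)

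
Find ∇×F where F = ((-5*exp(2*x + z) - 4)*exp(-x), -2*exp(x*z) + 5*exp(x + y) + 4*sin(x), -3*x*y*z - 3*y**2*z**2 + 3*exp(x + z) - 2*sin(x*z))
(-3*x*z + 2*x*exp(x*z) - 6*y*z**2, 3*y*z + 2*z*cos(x*z) - 8*exp(x + z), -2*z*exp(x*z) + 5*exp(x + y) + 4*cos(x))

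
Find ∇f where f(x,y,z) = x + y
(1, 1, 0)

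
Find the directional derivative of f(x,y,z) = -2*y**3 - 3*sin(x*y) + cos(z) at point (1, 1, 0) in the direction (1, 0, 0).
-3*cos(1)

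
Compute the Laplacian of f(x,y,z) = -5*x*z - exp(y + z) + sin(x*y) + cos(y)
-x**2*sin(x*y) - y**2*sin(x*y) - 2*exp(y + z) - cos(y)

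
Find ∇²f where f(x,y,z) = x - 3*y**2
-6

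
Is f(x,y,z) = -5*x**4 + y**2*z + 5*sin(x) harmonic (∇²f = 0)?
No, ∇²f = -60*x**2 + 2*z - 5*sin(x)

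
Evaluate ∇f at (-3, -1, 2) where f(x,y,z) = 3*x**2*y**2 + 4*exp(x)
(-18 + 4*exp(-3), -54, 0)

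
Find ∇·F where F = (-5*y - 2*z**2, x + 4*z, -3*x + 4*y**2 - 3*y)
0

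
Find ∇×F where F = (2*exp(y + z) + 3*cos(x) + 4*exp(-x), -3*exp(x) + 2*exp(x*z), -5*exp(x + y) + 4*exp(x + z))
(-2*x*exp(x*z) - 5*exp(x + y), 5*exp(x + y) - 4*exp(x + z) + 2*exp(y + z), 2*z*exp(x*z) - 3*exp(x) - 2*exp(y + z))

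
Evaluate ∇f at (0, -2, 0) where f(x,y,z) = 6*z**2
(0, 0, 0)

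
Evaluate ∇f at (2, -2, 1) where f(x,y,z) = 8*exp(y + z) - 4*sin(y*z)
(0, -4*cos(2) + 8*exp(-1), 8*cos(2) + 8*exp(-1))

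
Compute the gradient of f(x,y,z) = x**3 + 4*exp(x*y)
(3*x**2 + 4*y*exp(x*y), 4*x*exp(x*y), 0)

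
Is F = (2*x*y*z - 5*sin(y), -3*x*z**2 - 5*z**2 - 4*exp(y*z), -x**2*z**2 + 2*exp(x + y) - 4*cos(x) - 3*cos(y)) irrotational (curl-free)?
No, ∇×F = (6*x*z + 4*y*exp(y*z) + 10*z + 2*exp(x + y) + 3*sin(y), 2*x*y + 2*x*z**2 - 2*exp(x + y) - 4*sin(x), -2*x*z - 3*z**2 + 5*cos(y))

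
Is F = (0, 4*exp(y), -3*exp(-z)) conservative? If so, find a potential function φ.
Yes, F is conservative. φ = 4*exp(y) + 3*exp(-z)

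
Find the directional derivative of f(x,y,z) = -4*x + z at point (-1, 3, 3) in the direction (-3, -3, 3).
5*sqrt(3)/3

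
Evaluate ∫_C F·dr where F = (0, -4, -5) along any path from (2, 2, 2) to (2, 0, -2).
28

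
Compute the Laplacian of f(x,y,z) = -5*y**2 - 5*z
-10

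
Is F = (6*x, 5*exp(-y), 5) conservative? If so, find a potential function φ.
Yes, F is conservative. φ = 3*x**2 + 5*z - 5*exp(-y)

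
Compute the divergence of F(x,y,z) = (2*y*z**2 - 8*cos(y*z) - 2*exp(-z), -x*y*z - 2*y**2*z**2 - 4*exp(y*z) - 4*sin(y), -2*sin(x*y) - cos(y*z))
-x*z - 4*y*z**2 + y*sin(y*z) - 4*z*exp(y*z) - 4*cos(y)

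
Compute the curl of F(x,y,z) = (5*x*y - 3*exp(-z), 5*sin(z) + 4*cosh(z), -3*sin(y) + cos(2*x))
(-3*cos(y) - 5*cos(z) - 4*sinh(z), 2*sin(2*x) + 3*exp(-z), -5*x)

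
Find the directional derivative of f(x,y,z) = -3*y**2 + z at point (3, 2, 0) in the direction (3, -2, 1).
25*sqrt(14)/14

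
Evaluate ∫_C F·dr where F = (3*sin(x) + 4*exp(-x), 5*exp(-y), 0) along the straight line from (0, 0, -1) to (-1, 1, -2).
-9*cosh(1) - 3*cos(1) + sinh(1) + 12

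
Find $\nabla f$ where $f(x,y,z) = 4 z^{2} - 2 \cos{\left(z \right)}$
(0, 0, 8*z + 2*sin(z))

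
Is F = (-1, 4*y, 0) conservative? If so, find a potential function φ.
Yes, F is conservative. φ = -x + 2*y**2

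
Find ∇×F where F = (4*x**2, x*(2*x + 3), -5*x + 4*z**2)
(0, 5, 4*x + 3)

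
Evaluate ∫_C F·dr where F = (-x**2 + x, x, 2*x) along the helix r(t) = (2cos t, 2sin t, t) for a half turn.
16/3 + 2*pi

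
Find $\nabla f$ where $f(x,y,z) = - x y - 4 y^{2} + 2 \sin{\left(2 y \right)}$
(-y, -x - 8*y + 4*cos(2*y), 0)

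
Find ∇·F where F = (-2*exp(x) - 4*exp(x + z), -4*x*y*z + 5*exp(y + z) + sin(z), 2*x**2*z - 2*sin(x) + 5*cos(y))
2*x**2 - 4*x*z - 2*exp(x) - 4*exp(x + z) + 5*exp(y + z)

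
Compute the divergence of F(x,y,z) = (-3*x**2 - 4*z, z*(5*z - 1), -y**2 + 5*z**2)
-6*x + 10*z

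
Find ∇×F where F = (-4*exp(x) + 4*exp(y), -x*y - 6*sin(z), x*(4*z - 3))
(6*cos(z), 3 - 4*z, -y - 4*exp(y))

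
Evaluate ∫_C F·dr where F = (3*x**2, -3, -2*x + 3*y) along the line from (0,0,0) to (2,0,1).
6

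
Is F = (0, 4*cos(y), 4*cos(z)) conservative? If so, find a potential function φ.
Yes, F is conservative. φ = 4*sin(y) + 4*sin(z)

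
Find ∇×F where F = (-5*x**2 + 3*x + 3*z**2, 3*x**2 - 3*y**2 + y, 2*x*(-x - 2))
(0, 4*x + 6*z + 4, 6*x)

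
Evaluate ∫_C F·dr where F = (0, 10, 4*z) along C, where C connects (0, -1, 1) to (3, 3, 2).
46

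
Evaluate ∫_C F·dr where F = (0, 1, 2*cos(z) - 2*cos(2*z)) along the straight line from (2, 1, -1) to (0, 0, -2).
-3*sin(2) - 1 + sin(4) + 2*sin(1)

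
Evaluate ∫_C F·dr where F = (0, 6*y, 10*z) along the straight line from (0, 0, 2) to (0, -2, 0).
-8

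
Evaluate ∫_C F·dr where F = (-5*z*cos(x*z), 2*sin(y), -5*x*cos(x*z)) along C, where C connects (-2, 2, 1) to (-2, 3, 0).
-5*sin(2) + 2*cos(2) - 2*cos(3)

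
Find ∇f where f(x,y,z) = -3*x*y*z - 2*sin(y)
(-3*y*z, -3*x*z - 2*cos(y), -3*x*y)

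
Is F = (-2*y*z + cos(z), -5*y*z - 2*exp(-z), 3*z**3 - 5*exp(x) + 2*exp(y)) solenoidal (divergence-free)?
No, ∇·F = z*(9*z - 5)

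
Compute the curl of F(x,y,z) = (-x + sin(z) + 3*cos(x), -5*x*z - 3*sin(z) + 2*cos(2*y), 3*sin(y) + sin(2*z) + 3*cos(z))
(5*x + 3*cos(y) + 3*cos(z), cos(z), -5*z)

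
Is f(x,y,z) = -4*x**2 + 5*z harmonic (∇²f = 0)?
No, ∇²f = -8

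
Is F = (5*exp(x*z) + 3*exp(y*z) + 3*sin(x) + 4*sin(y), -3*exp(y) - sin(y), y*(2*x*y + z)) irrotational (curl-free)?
No, ∇×F = (4*x*y + z, 5*x*exp(x*z) - 2*y**2 + 3*y*exp(y*z), -3*z*exp(y*z) - 4*cos(y))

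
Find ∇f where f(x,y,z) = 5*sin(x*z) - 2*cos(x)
(5*z*cos(x*z) + 2*sin(x), 0, 5*x*cos(x*z))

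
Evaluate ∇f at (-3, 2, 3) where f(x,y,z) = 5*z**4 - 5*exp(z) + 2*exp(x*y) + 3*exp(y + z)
(4*exp(-6), 3*(-2 + exp(11))*exp(-6), -5*exp(3) + 3*exp(5) + 540)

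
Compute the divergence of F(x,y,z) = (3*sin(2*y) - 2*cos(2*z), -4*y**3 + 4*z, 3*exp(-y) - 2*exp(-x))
-12*y**2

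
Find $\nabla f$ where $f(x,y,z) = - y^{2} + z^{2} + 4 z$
(0, -2*y, 2*z + 4)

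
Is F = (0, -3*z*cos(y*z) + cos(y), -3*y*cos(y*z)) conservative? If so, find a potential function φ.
Yes, F is conservative. φ = sin(y) - 3*sin(y*z)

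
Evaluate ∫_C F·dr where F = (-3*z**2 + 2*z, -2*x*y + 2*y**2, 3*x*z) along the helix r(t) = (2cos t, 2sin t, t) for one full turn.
8*pi*(1 - 3*pi)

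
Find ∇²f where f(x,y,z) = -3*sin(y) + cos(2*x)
3*sin(y) - 4*cos(2*x)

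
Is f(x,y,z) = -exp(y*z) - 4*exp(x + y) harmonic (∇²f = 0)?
No, ∇²f = -y**2*exp(y*z) - z**2*exp(y*z) - 8*exp(x + y)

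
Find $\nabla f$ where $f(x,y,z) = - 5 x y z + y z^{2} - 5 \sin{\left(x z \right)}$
(-5*z*(y + cos(x*z)), z*(-5*x + z), -5*x*y - 5*x*cos(x*z) + 2*y*z)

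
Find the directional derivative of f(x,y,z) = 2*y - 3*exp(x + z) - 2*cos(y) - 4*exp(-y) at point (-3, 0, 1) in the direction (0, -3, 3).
sqrt(2)*(-3*exp(2) - 3/2)*exp(-2)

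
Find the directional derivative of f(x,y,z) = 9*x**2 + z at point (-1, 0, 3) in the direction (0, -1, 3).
3*sqrt(10)/10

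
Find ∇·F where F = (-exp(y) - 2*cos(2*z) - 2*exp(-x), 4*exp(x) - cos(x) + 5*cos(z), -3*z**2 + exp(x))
-6*z + 2*exp(-x)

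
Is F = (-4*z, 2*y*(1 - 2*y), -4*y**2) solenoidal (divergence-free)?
No, ∇·F = 2 - 8*y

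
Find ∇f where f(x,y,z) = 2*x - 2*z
(2, 0, -2)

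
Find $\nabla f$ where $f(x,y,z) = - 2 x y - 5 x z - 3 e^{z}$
(-2*y - 5*z, -2*x, -5*x - 3*exp(z))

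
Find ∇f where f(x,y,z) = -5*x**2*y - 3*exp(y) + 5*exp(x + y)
(-10*x*y + 5*exp(x + y), -5*x**2 - 3*exp(y) + 5*exp(x + y), 0)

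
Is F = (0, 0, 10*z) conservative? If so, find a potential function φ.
Yes, F is conservative. φ = 5*z**2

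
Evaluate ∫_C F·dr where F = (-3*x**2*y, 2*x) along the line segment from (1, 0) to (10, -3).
8535/4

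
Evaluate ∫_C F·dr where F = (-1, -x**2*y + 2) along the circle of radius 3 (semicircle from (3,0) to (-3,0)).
6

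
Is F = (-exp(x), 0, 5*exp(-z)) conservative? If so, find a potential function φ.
Yes, F is conservative. φ = -exp(x) - 5*exp(-z)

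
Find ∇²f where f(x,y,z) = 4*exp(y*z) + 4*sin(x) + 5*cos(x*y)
-5*x**2*cos(x*y) + 4*y**2*exp(y*z) - 5*y**2*cos(x*y) + 4*z**2*exp(y*z) - 4*sin(x)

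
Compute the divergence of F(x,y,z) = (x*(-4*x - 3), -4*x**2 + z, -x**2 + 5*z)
2 - 8*x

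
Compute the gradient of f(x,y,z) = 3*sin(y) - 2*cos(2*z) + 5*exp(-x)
(-5*exp(-x), 3*cos(y), 4*sin(2*z))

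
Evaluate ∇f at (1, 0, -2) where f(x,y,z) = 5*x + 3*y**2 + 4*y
(5, 4, 0)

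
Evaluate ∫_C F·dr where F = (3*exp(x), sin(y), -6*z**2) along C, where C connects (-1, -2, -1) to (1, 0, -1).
-1 + cos(2) + 6*sinh(1)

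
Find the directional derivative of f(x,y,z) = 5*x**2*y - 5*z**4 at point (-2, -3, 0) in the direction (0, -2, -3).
-40*sqrt(13)/13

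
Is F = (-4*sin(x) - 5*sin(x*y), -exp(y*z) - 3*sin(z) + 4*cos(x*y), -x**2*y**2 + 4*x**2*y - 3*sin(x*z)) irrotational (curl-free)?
No, ∇×F = (-2*x**2*y + 4*x**2 + y*exp(y*z) + 3*cos(z), 2*x*y**2 - 8*x*y + 3*z*cos(x*z), 5*x*cos(x*y) - 4*y*sin(x*y))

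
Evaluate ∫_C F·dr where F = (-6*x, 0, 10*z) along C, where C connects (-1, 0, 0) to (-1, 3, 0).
0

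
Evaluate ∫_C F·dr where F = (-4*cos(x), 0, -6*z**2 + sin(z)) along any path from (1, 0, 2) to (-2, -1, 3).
-38 + cos(2) - cos(3) + 4*sin(1) + 4*sin(2)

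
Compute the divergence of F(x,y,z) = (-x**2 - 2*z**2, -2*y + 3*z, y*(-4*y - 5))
-2*x - 2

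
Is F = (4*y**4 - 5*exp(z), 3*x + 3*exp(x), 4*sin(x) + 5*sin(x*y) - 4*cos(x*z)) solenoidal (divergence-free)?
No, ∇·F = 4*x*sin(x*z)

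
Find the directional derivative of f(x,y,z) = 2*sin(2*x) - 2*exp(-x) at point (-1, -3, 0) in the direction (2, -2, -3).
4*sqrt(17)*(2*cos(2) + E)/17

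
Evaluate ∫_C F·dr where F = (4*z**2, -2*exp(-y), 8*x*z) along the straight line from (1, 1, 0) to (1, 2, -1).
-2*exp(-1) + 2*exp(-2) + 4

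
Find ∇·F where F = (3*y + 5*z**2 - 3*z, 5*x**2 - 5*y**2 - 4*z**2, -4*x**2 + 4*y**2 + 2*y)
-10*y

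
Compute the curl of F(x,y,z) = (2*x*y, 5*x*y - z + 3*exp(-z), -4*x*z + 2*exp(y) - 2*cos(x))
(2*exp(y) + 1 + 3*exp(-z), 4*z - 2*sin(x), -2*x + 5*y)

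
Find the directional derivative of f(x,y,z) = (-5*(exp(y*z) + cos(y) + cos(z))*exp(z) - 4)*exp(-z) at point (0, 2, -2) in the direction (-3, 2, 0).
10*sqrt(13)*(2 + exp(4)*sin(2))*exp(-4)/13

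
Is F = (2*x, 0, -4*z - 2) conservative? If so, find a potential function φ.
Yes, F is conservative. φ = x**2 - 2*z**2 - 2*z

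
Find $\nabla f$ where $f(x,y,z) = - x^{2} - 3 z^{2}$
(-2*x, 0, -6*z)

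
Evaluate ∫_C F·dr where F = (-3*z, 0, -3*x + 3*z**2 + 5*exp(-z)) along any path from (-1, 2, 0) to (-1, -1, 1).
9 - 5*exp(-1)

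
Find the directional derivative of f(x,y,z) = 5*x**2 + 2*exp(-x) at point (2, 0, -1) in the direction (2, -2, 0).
sqrt(2)*(-1 + 10*exp(2))*exp(-2)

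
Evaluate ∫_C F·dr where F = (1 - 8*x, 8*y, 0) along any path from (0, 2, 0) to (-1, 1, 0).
-17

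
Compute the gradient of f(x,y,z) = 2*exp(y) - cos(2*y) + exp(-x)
(-exp(-x), 2*exp(y) + 2*sin(2*y), 0)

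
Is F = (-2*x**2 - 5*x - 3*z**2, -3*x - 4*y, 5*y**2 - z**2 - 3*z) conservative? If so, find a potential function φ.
No, ∇×F = (10*y, -6*z, -3) ≠ 0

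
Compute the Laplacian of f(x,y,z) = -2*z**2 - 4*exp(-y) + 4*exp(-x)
-4 - 4*exp(-y) + 4*exp(-x)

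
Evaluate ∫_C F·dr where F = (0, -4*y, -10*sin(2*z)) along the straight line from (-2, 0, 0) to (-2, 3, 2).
-23 + 5*cos(4)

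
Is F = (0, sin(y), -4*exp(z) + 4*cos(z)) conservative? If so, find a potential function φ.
Yes, F is conservative. φ = -4*exp(z) + 4*sin(z) - cos(y)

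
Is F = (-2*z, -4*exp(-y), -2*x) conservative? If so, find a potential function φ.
Yes, F is conservative. φ = -2*x*z + 4*exp(-y)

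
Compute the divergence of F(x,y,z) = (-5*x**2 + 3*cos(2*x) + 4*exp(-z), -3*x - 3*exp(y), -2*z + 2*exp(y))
-10*x - 3*exp(y) - 6*sin(2*x) - 2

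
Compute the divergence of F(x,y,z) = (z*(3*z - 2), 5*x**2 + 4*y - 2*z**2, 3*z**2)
6*z + 4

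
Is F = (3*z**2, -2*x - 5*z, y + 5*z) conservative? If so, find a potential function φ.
No, ∇×F = (6, 6*z, -2) ≠ 0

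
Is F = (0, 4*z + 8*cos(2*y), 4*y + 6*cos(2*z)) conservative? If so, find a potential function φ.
Yes, F is conservative. φ = 4*y*z + 4*sin(2*y) + 3*sin(2*z)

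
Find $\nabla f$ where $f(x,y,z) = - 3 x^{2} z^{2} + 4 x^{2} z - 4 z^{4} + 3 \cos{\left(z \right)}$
(2*x*z*(4 - 3*z), 0, -6*x**2*z + 4*x**2 - 16*z**3 - 3*sin(z))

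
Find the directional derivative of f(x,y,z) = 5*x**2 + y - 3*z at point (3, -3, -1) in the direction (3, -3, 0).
29*sqrt(2)/2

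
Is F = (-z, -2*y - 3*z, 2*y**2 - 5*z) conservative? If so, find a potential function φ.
No, ∇×F = (4*y + 3, -1, 0) ≠ 0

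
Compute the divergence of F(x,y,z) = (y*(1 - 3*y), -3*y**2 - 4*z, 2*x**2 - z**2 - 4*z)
-6*y - 2*z - 4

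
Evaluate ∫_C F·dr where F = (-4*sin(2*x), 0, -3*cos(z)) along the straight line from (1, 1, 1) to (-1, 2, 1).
0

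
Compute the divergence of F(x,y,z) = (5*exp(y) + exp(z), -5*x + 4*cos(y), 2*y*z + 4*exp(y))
2*y - 4*sin(y)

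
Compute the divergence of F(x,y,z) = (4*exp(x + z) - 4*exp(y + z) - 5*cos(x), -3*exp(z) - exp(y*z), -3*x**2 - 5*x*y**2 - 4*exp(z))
-z*exp(y*z) - 4*exp(z) + 4*exp(x + z) + 5*sin(x)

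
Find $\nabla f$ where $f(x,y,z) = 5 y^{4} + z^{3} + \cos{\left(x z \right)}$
(-z*sin(x*z), 20*y**3, -x*sin(x*z) + 3*z**2)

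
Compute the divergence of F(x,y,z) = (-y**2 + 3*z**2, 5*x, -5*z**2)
-10*z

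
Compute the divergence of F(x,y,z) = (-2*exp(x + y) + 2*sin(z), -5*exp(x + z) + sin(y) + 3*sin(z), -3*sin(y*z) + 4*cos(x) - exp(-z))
-3*y*cos(y*z) - 2*exp(x + y) + cos(y) + exp(-z)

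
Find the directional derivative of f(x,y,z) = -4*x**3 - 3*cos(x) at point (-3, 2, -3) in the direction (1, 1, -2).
-sqrt(6)*(sin(3) + 36)/2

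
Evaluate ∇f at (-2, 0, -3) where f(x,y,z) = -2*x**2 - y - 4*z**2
(8, -1, 24)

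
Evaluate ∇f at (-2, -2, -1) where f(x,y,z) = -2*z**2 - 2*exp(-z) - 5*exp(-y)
(0, 5*exp(2), 4 + 2*E)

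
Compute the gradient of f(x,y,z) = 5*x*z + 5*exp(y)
(5*z, 5*exp(y), 5*x)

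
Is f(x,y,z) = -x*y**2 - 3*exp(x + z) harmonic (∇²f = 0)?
No, ∇²f = -2*x - 6*exp(x + z)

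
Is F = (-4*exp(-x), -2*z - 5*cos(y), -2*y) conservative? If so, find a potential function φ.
Yes, F is conservative. φ = -2*y*z - 5*sin(y) + 4*exp(-x)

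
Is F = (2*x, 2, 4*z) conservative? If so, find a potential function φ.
Yes, F is conservative. φ = x**2 + 2*y + 2*z**2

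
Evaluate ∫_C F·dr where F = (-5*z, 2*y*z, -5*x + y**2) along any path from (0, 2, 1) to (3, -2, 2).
-26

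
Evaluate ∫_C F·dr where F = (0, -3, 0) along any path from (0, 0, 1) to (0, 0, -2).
0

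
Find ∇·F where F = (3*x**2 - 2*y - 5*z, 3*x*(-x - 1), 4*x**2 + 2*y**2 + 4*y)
6*x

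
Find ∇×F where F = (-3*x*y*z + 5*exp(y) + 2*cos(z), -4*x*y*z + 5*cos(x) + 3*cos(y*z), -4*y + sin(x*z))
(4*x*y + 3*y*sin(y*z) - 4, -3*x*y - z*cos(x*z) - 2*sin(z), 3*x*z - 4*y*z - 5*exp(y) - 5*sin(x))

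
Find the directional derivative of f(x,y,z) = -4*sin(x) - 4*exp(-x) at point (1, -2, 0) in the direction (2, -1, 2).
-8*cos(1)/3 + 8*exp(-1)/3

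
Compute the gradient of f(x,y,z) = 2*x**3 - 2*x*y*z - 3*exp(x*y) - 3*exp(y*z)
(6*x**2 - 2*y*z - 3*y*exp(x*y), -2*x*z - 3*x*exp(x*y) - 3*z*exp(y*z), y*(-2*x - 3*exp(y*z)))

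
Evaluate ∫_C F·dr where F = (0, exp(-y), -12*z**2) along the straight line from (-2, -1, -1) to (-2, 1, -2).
2*sinh(1) + 28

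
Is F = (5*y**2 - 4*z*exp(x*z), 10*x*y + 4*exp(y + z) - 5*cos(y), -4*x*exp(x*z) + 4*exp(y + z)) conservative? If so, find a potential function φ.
Yes, F is conservative. φ = 5*x*y**2 - 4*exp(x*z) + 4*exp(y + z) - 5*sin(y)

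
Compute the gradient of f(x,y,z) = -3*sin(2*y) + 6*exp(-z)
(0, -6*cos(2*y), -6*exp(-z))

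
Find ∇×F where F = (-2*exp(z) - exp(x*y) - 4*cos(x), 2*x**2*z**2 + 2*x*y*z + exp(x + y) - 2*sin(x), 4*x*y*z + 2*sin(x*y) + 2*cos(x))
(2*x*(-2*x*z - y + 2*z + cos(x*y)), -4*y*z - 2*y*cos(x*y) - 2*exp(z) + 2*sin(x), 4*x*z**2 + x*exp(x*y) + 2*y*z + exp(x + y) - 2*cos(x))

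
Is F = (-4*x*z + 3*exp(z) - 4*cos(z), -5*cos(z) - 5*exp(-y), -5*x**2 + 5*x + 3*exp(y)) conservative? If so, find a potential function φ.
No, ∇×F = (3*exp(y) - 5*sin(z), 6*x + 3*exp(z) + 4*sin(z) - 5, 0) ≠ 0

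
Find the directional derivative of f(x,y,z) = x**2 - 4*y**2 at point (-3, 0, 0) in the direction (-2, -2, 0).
3*sqrt(2)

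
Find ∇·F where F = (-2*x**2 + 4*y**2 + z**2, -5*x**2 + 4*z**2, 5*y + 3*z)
3 - 4*x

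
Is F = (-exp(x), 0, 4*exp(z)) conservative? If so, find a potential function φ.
Yes, F is conservative. φ = -exp(x) + 4*exp(z)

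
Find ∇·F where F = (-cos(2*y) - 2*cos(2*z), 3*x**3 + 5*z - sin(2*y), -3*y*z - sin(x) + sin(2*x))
-3*y - 2*cos(2*y)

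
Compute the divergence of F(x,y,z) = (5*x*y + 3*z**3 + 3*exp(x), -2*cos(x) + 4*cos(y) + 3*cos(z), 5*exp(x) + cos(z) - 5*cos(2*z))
5*y + 3*exp(x) - 4*sin(y) - sin(z) + 10*sin(2*z)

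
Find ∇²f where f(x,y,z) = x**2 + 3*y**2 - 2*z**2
4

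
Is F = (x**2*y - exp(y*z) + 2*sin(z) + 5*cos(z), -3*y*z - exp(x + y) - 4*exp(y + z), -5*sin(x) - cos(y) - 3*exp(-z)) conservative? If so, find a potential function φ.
No, ∇×F = (3*y + 4*exp(y + z) + sin(y), -y*exp(y*z) - 5*sin(z) + 5*cos(x) + 2*cos(z), -x**2 + z*exp(y*z) - exp(x + y)) ≠ 0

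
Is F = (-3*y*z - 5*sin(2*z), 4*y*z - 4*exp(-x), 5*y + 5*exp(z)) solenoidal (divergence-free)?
No, ∇·F = 4*z + 5*exp(z)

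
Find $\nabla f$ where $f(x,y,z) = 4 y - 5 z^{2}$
(0, 4, -10*z)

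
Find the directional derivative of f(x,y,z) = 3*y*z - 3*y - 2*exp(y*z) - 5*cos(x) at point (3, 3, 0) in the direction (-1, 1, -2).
-sqrt(6)*(5*sin(3) + 9)/6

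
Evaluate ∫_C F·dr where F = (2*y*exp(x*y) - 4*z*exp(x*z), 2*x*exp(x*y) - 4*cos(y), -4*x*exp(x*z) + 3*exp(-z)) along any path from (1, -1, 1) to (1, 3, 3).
-2*exp(3) - 4*sin(1) - 4*sin(3) - 3*exp(-3) + exp(-1) + 4*E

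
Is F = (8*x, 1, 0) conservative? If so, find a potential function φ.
Yes, F is conservative. φ = 4*x**2 + y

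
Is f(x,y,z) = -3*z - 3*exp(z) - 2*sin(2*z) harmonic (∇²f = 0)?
No, ∇²f = -3*exp(z) + 8*sin(2*z)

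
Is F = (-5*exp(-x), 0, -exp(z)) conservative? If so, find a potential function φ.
Yes, F is conservative. φ = -exp(z) + 5*exp(-x)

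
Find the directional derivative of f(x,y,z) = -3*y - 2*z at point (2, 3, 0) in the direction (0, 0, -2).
2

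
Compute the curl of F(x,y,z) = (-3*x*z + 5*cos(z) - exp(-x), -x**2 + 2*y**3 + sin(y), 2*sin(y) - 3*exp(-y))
(2*cos(y) + 3*exp(-y), -3*x - 5*sin(z), -2*x)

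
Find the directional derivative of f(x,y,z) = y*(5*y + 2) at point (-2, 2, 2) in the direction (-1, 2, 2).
44/3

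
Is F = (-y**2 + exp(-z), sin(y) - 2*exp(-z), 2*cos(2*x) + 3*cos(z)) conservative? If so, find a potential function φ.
No, ∇×F = (-2*exp(-z), 4*sin(2*x) - exp(-z), 2*y) ≠ 0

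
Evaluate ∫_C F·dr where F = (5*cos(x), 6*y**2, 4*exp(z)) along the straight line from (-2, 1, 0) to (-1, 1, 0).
-5*sin(1) + 5*sin(2)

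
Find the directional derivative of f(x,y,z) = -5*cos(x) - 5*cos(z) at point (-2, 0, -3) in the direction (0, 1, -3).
3*sqrt(10)*sin(3)/2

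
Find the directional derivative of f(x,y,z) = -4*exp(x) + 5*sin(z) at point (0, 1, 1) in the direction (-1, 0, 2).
sqrt(5)*(4/5 + 2*cos(1))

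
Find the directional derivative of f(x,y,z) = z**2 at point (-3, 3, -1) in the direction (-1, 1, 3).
-6*sqrt(11)/11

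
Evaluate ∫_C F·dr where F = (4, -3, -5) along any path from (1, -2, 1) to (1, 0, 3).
-16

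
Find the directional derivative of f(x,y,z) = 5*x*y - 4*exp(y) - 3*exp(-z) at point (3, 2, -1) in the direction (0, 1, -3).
sqrt(10)*(-4*exp(2) - 9*E + 15)/10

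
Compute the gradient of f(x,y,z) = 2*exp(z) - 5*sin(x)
(-5*cos(x), 0, 2*exp(z))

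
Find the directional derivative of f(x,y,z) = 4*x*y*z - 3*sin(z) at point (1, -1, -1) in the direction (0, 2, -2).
3*sqrt(2)*cos(1)/2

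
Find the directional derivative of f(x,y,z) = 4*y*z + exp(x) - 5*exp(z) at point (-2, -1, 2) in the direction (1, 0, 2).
sqrt(5)*(-10*exp(4) - 8*exp(2) + 1)*exp(-2)/5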